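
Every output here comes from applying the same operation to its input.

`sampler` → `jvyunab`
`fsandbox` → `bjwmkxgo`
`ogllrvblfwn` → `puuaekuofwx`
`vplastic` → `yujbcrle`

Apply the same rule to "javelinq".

The transformation: shift every letter 9 places forward in the alphabet (wrapping around), then move the first character to the end.
Applying that to "javelinq" gives "jenurwzs".
(Check on "fsandbox": → "objwmkxg" → "bjwmkxgo" ✓)

jenurwzs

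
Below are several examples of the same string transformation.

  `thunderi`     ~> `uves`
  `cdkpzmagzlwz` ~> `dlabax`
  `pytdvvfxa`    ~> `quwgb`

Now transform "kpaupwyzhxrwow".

lbqzisp

In each case the input is transformed by: shift every letter 1 place forward in the alphabet (wrapping around), then keep every other character starting from the first (positions 1st, 3rd, 5th, ...).
On "kpaupwyzhxrwow": the first step gives "lqbvqxzaiysxpx", and the second then gives "lbqzisp".
(Check on "thunderi": → "uivoefsj" → "uves" ✓)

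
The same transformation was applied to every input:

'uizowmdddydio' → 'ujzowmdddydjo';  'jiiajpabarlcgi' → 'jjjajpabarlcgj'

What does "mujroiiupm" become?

mujrojjupm

The transformation: replace every "i" with "j".
Applying that to "mujroiiupm" gives "mujrojjupm".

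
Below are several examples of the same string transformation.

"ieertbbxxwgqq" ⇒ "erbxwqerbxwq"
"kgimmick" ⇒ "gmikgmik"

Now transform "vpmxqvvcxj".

pxvcjpxvcj

What's happening: keep every other character starting from the second (positions 2nd, 4th, 6th, ...), then write the whole string twice.
Applying both steps to "vpmxqvvcxj": "pxvcj", then "pxvcjpxvcj".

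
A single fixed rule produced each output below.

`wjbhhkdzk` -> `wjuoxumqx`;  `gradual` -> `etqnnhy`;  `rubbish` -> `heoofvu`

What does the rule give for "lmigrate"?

zytvnerg

The rule is to swap each adjacent pair of characters (1↔2, 3↔4, ...), then shift every letter 13 places forward in the alphabet (wrapping around) — i.e. ROT13.
For "lmigrate" the result is "zytvnerg".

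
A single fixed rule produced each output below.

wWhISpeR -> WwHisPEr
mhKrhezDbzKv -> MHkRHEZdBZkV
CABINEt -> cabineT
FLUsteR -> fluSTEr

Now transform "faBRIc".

In each case the input is transformed by: flip the case of every letter.
On "faBRIc" that produces "FAbriC".

FAbriC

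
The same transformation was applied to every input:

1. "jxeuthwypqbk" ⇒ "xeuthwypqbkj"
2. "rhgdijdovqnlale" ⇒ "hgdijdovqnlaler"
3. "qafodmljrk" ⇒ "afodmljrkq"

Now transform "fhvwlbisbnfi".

In each case the input is transformed by: move the first character to the end.
So "fhvwlbisbnfi" becomes "hvwlbisbnfif".

hvwlbisbnfif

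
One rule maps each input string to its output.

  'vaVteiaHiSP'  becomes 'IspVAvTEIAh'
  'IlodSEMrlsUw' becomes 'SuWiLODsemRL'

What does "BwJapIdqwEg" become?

WeGbWjAPiDQ

Rule — move the last 3 characters to the front (rotate right by 3), then flip the case of every letter.
Working it through for "BwJapIdqwEg": intermediate "wEgBwJapIdq", final "WeGbWjAPiDQ".
(Check on "IlodSEMrlsUw": → "sUwIlodSEMrl" → "SuWiLODsemRL" ✓)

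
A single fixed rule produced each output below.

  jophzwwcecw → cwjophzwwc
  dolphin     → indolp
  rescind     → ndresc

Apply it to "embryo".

Rule — move the last 3 characters to the front (rotate right by 3), then delete the first character.
On "embryo": the first step gives "ryoemb", and the second then gives "yoemb".

yoemb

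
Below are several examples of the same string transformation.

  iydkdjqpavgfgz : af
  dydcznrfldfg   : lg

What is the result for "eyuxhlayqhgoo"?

qo

What's happening: keep one character in every 3, starting at position 3 (positions 3rd, 6th, 9th, ...), then keep only the last 2 characters.
On "eyuxhlayqhgoo" that produces "qo".
(Check on "dydcznrfldfg": → "dnlg" → "lg" ✓)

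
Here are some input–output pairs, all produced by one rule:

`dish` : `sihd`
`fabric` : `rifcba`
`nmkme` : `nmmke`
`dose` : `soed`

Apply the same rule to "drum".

urmd

Looking at the pairs, the operation is to sort the characters into reverse alphabetical order.
Applying that to "drum" gives "urmd".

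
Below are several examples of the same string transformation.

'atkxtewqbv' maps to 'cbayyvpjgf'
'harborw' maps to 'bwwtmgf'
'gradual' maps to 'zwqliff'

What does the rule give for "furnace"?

What's happening: sort the characters into reverse alphabetical order, then shift every letter 5 places forward in the alphabet (wrapping around).
Starting from "furnace": after the first operation, "urnfeca"; after the second, "zwskjhf".

zwskjhf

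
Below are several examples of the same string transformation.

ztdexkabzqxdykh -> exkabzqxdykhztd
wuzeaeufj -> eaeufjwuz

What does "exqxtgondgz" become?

xtgondgzexq

The transformation: move the first 3 characters to the end (rotate left by 3).
Applying that to "exqxtgondgz" gives "xtgondgzexq".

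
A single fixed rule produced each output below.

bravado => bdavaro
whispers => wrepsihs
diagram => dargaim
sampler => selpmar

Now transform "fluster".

fetsulr

Each output is the input with this applied: reverse the string, then swap the first and last characters.
Starting from "fluster": after the first operation, "retsulf"; after the second, "fetsulr".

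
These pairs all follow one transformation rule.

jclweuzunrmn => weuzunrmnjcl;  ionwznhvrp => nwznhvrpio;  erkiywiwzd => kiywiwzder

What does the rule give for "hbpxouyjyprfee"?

ouyjyprfeehbpx

Each output is the input with this applied: move the last 3 characters to the front (rotate right by 3), then swap the front and back halves of the string.
Applying both steps to "hbpxouyjyprfee": "feehbpxouyjypr", then "ouyjyprfeehbpx".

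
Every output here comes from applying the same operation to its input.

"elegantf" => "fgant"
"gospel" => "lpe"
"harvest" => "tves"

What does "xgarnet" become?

trne

What's happening: delete the first 3 characters, then move the last character to the front.
Working it through for "xgarnet": intermediate "rnet", final "trne".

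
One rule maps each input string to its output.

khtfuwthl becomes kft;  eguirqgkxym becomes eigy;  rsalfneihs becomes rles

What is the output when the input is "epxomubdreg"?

In each case the input is transformed by: keep one character in every 3, starting at position 1 (positions 1st, 4th, 7th, ...).
Doing the same to "epxomubdreg": "eobe".

eobe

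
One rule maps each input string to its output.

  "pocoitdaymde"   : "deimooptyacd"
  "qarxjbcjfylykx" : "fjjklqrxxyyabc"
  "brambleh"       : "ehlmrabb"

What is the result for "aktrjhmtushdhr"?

hhjkmrrsttuadh

The pattern: sort the characters into alphabetical order, then move the first 3 characters to the end (rotate left by 3).
So "aktrjhmtushdhr" becomes "hhjkmrrsttuadh".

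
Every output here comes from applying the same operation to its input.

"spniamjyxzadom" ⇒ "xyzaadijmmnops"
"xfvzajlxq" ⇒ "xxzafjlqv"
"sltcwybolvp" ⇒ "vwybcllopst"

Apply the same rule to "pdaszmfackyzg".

yzzaacdfgkmps

What's happening: sort the characters into alphabetical order, then move the last 3 characters to the front (rotate right by 3).
"pdaszmfackyzg" → "yzzaacdfgkmps".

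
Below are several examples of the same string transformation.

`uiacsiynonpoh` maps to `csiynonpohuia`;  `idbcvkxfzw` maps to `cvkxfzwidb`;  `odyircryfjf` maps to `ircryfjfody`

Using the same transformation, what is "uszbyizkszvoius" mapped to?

byizkszvoiususz

In each case the input is transformed by: move the first 3 characters to the end (rotate left by 3).
"uszbyizkszvoius" → "byizkszvoiususz".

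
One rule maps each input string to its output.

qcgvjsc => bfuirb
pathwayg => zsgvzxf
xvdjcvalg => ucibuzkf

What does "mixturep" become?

What's happening: shift every letter 1 place backward in the alphabet (wrapping around), then delete the first character.
Starting from "mixturep": after the first operation, "lhwstqdo"; after the second, "hwstqdo".
(Check on "xvdjcvalg": → "wucibuzkf" → "ucibuzkf" ✓)

hwstqdo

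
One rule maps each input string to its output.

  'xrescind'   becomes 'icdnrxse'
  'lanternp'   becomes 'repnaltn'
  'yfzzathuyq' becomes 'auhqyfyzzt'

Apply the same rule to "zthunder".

dnretzuh

What's happening: swap each adjacent pair of characters (1↔2, 3↔4, ...), then swap the front and back halves of the string.
So "zthunder" becomes "dnretzuh".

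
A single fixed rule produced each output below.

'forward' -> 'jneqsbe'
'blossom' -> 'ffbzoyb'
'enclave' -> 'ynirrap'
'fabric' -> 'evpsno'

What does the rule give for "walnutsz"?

ahgfmjny

In each case the input is transformed by: shift every letter 13 places forward in the alphabet (wrapping around) — i.e. ROT13, then move the first 3 characters to the end (rotate left by 3).
Applying that to "walnutsz" gives "ahgfmjny".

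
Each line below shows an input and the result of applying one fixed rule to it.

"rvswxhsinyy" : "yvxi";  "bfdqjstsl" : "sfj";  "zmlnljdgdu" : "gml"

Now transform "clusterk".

klt

The rule is to keep one character in every 3, starting at position 2 (positions 2nd, 5th, 8th, ...), then move the last character to the front.
For "clusterk", step one produces "ltk"; step two turns that into "klt".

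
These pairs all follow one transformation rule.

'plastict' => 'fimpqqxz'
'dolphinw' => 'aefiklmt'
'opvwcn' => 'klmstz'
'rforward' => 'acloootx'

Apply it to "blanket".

Each output is the input with this applied: shift every letter 3 places backward in the alphabet (wrapping around), then sort the characters into alphabetical order.
Applying both steps to "blanket": "yixkhbq", then "bhikqxy".

bhikqxy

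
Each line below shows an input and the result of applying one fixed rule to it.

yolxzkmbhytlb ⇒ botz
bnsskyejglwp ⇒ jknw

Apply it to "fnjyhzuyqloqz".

hnoy

The rule is to keep one character in every 3, starting at position 2 (positions 2nd, 5th, 8th, ...), then sort the characters into alphabetical order.
"fnjyhzuyqloqz" → "nhyo" → "hnoy".
(Check on "yolxzkmbhytlb": → "ozbt" → "botz" ✓)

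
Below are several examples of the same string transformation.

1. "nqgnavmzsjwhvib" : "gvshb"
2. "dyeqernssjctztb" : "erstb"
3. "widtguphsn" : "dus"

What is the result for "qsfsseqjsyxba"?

fesb

What's happening: keep one character in every 3, starting at position 3 (positions 3rd, 6th, 9th, ...).
Applying that to "qsfsseqjsyxba" gives "fesb".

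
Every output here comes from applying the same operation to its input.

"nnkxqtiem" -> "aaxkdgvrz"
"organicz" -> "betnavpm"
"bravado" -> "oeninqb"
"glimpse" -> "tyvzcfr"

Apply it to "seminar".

frzvane

Looking at the pairs, the operation is to shift every letter 13 places forward in the alphabet (wrapping around) — i.e. ROT13.
So "seminar" becomes "frzvane".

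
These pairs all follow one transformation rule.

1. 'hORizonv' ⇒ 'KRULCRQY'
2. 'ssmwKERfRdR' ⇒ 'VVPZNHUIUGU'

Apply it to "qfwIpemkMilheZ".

TIZLSHPNPLOKHC

Looking at the pairs, the operation is to shift every letter 3 places forward in the alphabet (wrapping around), then convert every letter to uppercase.
On "qfwIpemkMilheZ": the first step gives "tizLshpnPlokhC", and the second then gives "TIZLSHPNPLOKHC".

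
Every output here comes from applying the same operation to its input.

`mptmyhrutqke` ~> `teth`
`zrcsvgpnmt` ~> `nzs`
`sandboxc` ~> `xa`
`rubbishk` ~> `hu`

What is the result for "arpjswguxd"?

Each output is the input with this applied: swap the front and back halves of the string, then keep one character in every 3, starting at position 3 (positions 3rd, 6th, 9th, ...).
For "arpjswguxd", step one produces "wguxdarpjs"; step two turns that into "uaj".

uaj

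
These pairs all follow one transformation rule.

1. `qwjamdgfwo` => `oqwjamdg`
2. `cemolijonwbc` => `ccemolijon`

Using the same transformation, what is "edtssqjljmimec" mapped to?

Looking at the pairs, the operation is to move the last 3 characters to the front (rotate right by 3), then delete the first 2 characters.
On "edtssqjljmimec": the first step gives "mecedtssqjljmi", and the second then gives "cedtssqjljmi".

cedtssqjljmi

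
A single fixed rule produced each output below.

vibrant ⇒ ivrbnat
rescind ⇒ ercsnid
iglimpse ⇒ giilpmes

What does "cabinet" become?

The transformation: swap each adjacent pair of characters (1↔2, 3↔4, ...).
For "cabinet" the result is "acibent".

acibent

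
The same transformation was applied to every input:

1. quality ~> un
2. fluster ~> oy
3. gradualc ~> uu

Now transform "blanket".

Each output is the input with this applied: keep one character in every 3, starting at position 3 (positions 3rd, 6th, 9th, ...), then shift every letter 6 places backward in the alphabet (wrapping around).
On "blanket": the first step gives "ae", and the second then gives "uy".
(Check on "gradualc": → "aa" → "uu" ✓)

uy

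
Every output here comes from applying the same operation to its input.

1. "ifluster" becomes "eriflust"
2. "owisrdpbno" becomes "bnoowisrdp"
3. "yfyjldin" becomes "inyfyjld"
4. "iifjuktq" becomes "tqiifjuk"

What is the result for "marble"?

emarbl

The transformation: swap the front and back halves of the string, then move the first 2 characters to the end (rotate left by 2).
"marble" → "emarbl".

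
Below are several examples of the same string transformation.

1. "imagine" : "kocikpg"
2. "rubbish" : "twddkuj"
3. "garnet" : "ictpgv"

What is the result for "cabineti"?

ecdkpgvk

The pattern: shift every letter 2 places forward in the alphabet (wrapping around).
So "cabineti" becomes "ecdkpgvk".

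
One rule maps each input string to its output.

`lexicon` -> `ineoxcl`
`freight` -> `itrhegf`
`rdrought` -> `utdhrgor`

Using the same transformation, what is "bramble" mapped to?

The pattern: take characters alternately from the front and the back (1st, last, 2nd, 2nd-last, ...), then swap the first and last characters.
On "bramble" that produces "merlabb".

merlabb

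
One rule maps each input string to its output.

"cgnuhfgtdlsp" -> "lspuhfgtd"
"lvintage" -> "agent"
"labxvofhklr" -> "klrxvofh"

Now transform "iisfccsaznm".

znmfccsa

Each output is the input with this applied: delete the first 3 characters, then move the last 3 characters to the front (rotate right by 3).
Applying that to "iisfccsaznm" gives "znmfccsa".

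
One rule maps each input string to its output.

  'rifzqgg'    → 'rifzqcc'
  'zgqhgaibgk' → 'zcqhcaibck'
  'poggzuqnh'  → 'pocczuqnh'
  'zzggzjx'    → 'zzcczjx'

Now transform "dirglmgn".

The pattern: replace every "g" with "c".
On "dirglmgn" that produces "dirclmcn".

dirclmcn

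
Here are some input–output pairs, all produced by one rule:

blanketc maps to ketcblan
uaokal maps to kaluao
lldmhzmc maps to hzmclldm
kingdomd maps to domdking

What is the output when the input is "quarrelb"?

The pattern: swap the front and back halves of the string.
"quarrelb" → "relbquar".

relbquar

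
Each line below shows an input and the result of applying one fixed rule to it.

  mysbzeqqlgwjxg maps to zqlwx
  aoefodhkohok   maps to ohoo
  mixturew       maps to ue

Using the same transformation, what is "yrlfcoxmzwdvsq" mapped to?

In each case the input is transformed by: keep every other character starting from the first (positions 1st, 3rd, 5th, ...), then delete the first 2 characters.
So "yrlfcoxmzwdvsq" becomes "cxzds".

cxzds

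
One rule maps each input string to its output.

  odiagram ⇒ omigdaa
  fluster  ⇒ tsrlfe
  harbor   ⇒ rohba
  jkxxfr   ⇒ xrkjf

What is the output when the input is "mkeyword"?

Each output is the input with this applied: sort the characters into reverse alphabetical order, then delete the first character.
On "mkeyword": the first step gives "ywromked", and the second then gives "wromked".

wromked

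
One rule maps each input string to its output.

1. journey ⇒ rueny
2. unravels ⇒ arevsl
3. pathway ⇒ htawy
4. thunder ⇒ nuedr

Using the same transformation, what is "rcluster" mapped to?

Looking at the pairs, the operation is to delete the first 2 characters, then swap each adjacent pair of characters (1↔2, 3↔4, ...).
On "rcluster": the first step gives "luster", and the second then gives "ultsre".

ultsre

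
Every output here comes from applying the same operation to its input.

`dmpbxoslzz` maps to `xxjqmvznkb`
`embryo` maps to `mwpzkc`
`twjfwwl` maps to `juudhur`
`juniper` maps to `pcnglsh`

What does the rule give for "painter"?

Looking at the pairs, the operation is to shift every letter 2 places backward in the alphabet (wrapping around), then reverse the string.
Applying both steps to "painter": "nyglrcp", then "pcrlgyn".
(Check on "embryo": → "ckzpwm" → "mwpzkc" ✓)

pcrlgyn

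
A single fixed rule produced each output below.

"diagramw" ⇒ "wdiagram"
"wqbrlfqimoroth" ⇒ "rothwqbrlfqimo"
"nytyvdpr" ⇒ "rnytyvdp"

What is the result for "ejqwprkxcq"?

cqejqwprkx

Each output is the input with this applied: move the first 3 characters to the end (rotate left by 3), then swap the front and back halves of the string.
On "ejqwprkxcq": the first step gives "wprkxcqejq", and the second then gives "cqejqwprkx".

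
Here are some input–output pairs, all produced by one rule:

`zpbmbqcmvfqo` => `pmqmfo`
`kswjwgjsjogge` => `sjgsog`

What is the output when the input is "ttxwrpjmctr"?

twpmt

Rule — keep every other character starting from the second (positions 2nd, 4th, 6th, ...).
Applying that to "ttxwrpjmctr" gives "twpmt".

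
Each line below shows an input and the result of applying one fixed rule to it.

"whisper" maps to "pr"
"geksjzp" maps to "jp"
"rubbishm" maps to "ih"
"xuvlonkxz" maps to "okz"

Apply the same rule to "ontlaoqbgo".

What's happening: keep every other character starting from the first (positions 1st, 3rd, 5th, ...), then delete the first 2 characters.
"ontlaoqbgo" → "otaqg" → "aqg".
(Check on "geksjzp": → "gkjp" → "jp" ✓)

aqg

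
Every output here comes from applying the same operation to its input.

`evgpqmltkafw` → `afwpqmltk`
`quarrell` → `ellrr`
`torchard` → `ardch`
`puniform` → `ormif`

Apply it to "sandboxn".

oxndb

The transformation: delete the first 3 characters, then move the last 3 characters to the front (rotate right by 3).
Working it through for "sandboxn": intermediate "dboxn", final "oxndb".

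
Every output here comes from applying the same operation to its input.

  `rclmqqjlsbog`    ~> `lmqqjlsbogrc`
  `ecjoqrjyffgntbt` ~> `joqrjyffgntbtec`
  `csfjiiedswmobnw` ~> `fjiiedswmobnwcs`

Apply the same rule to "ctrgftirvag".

rgftirvagct

The transformation: move the first 2 characters to the end (rotate left by 2).
So "ctrgftirvag" becomes "rgftirvagct".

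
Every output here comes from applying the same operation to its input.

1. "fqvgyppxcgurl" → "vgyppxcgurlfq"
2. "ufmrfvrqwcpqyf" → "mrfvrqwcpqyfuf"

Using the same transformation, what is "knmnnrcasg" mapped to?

mnnrcasgkn

Rule — move the first 2 characters to the end (rotate left by 2).
Doing the same to "knmnnrcasg": "mnnrcasgkn".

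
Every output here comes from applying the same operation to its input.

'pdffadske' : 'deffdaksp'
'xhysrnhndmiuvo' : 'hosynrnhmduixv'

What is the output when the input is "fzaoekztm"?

In each case the input is transformed by: swap the first and last characters, then swap each adjacent pair of characters (1↔2, 3↔4, ...).
"fzaoekztm" → "mzaoekztf" → "zmoaketzf".
(Check on "pdffadske": → "edffadskp" → "deffdaksp" ✓)

zmoaketzf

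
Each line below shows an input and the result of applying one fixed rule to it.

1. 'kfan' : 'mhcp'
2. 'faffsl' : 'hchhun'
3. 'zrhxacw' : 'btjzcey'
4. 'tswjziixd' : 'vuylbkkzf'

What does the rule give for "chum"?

The pattern: shift every letter 2 places forward in the alphabet (wrapping around).
For "chum" the result is "ejwo".

ejwo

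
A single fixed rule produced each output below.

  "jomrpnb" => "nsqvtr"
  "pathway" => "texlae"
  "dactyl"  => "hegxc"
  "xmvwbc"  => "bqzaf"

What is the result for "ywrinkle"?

cavmrop

The pattern: delete the last character, then shift every letter 4 places forward in the alphabet (wrapping around).
Doing the same to "ywrinkle": "cavmrop".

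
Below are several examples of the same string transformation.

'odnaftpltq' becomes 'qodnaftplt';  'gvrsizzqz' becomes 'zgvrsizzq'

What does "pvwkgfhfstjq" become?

The pattern: move the last character to the front.
"pvwkgfhfstjq" → "qpvwkgfhfstj".

qpvwkgfhfstj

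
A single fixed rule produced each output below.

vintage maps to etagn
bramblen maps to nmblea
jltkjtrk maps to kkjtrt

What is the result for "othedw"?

wedh

The pattern: delete the first 2 characters, then swap the first and last characters.
Doing the same to "othedw": "wedh".
(Check on "jltkjtrk": → "tkjtrk" → "kkjtrt" ✓)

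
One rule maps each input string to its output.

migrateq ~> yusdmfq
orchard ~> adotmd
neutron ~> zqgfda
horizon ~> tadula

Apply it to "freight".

The pattern: delete the last character, then shift every letter 12 places forward in the alphabet (wrapping around).
Applying both steps to "freight": "freigh", then "rdqust".

rdqust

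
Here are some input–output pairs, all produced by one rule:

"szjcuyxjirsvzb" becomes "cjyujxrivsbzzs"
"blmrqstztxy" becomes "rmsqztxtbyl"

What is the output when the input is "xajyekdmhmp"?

The transformation: move the first 2 characters to the end (rotate left by 2), then swap each adjacent pair of characters (1↔2, 3↔4, ...).
Applying both steps to "xajyekdmhmp": "jyekdmhmpxa", then "yjkemdmhxpa".

yjkemdmhxpa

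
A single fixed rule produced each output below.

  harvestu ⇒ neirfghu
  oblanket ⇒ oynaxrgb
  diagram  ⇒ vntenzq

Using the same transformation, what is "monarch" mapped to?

In each case the input is transformed by: shift every letter 13 places forward in the alphabet (wrapping around) — i.e. ROT13, then move the first character to the end.
"monarch" → "zbanepu" → "banepuz".

banepuz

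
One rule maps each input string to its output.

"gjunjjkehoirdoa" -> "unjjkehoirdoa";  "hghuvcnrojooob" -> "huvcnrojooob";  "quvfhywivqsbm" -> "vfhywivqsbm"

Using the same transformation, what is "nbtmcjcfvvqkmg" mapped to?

Rule — delete the first 2 characters.
On "nbtmcjcfvvqkmg" that produces "tmcjcfvvqkmg".

tmcjcfvvqkmg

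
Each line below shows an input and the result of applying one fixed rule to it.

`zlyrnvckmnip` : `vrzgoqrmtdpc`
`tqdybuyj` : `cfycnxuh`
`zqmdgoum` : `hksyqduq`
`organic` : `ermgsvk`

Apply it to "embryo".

In each case the input is transformed by: move the first 3 characters to the end (rotate left by 3), then shift every letter 4 places forward in the alphabet (wrapping around).
On "embryo": the first step gives "ryoemb", and the second then gives "vcsiqf".
(Check on "zlyrnvckmnip": → "rnvckmnipzly" → "vrzgoqrmtdpc" ✓)

vcsiqf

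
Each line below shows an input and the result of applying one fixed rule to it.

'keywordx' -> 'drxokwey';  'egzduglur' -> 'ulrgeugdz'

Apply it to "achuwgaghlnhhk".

Looking at the pairs, the operation is to move the last 2 characters to the front (rotate right by 2), then take characters alternately from the front and the back (1st, last, 2nd, 2nd-last, ...).
"achuwgaghlnhhk" → "hhknalchhguawg".

hhknalchhguawg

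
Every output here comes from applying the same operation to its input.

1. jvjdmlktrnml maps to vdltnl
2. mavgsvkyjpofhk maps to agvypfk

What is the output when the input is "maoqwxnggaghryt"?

What's happening: keep every other character starting from the second (positions 2nd, 4th, 6th, ...).
So "maoqwxnggaghryt" becomes "aqxgahy".

aqxgahy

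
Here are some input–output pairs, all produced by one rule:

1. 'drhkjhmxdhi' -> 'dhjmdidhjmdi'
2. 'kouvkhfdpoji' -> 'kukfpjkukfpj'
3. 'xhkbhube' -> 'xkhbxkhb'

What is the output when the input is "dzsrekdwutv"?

The rule is to keep every other character starting from the first (positions 1st, 3rd, 5th, ...), then write the whole string twice.
"dzsrekdwutv" → "dseduv" → "dseduvdseduv".

dseduvdseduv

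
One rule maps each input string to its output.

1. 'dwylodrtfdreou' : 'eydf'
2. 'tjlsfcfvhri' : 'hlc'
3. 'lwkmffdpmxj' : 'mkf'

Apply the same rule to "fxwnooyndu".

dwo

The rule is to keep one character in every 3, starting at position 3 (positions 3rd, 6th, 9th, ...), then move the last character to the front.
So "fxwnooyndu" becomes "dwo".
(Check on "tjlsfcfvhri": → "lch" → "hlc" ✓)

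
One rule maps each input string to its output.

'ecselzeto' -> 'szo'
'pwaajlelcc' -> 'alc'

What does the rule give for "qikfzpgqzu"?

The pattern: keep one character in every 3, starting at position 3 (positions 3rd, 6th, 9th, ...).
"qikfzpgqzu" → "kpz".

kpz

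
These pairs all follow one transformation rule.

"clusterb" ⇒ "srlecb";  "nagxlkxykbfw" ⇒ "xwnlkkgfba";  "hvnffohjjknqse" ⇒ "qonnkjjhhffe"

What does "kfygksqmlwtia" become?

What's happening: sort the characters into reverse alphabetical order, then delete the first 2 characters.
Applying both steps to "kfygksqmlwtia": "ywtsqmlkkigfa", then "tsqmlkkigfa".

tsqmlkkigfa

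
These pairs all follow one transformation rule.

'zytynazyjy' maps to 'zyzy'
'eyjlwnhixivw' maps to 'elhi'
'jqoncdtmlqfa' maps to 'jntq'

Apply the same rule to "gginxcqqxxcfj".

The rule is to keep one character in every 3, starting at position 1 (positions 1st, 4th, 7th, ...).
So "gginxcqqxxcfj" becomes "gnqxj".

gnqxj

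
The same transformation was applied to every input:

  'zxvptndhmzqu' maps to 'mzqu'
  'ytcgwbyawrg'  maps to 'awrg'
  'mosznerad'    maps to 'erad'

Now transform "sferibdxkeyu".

Looking at the pairs, the operation is to keep only the last 4 characters.
On "sferibdxkeyu" that produces "keyu".

keyu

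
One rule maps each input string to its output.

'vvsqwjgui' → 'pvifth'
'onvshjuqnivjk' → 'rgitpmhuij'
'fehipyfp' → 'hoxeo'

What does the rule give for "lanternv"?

sdqmu

Rule — shift every letter 1 place backward in the alphabet (wrapping around), then delete the first 3 characters.
Starting from "lanternv": after the first operation, "kzmsdqmu"; after the second, "sdqmu".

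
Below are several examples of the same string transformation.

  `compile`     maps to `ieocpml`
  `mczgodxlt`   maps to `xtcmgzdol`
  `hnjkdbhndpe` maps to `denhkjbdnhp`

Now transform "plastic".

In each case the input is transformed by: swap each adjacent pair of characters (1↔2, 3↔4, ...), then move the last 2 characters to the front (rotate right by 2).
Applying both steps to "plastic": "lpsaitc", then "tclpsai".

tclpsai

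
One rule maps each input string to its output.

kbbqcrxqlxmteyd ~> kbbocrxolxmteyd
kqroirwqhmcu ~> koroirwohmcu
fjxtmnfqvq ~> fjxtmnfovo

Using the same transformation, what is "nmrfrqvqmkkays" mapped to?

nmrfrovomkkays

The rule is to replace every "q" with "o".
Applying that to "nmrfrqvqmkkays" gives "nmrfrovomkkays".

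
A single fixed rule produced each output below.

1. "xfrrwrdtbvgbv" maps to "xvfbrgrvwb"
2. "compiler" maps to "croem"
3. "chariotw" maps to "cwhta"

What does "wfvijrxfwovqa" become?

The pattern: take characters alternately from the front and the back (1st, last, 2nd, 2nd-last, ...), then delete the last 3 characters.
On "wfvijrxfwovqa" that produces "wafqvviojw".

wafqvviojw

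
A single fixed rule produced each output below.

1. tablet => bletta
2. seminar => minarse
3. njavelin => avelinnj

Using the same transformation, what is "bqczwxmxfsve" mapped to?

czwxmxfsvebq

The rule is to move the first 2 characters to the end (rotate left by 2).
"bqczwxmxfsve" → "czwxmxfsvebq".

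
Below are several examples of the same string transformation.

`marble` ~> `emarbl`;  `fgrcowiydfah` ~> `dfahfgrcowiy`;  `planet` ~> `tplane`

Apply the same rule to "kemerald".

Rule — move the first 2 characters to the end (rotate left by 2), then swap the front and back halves of the string.
On "kemerald": the first step gives "meraldke", and the second then gives "ldkemera".

ldkemera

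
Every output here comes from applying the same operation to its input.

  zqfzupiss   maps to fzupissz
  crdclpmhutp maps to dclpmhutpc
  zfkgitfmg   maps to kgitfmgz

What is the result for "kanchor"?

Looking at the pairs, the operation is to move the first character to the end, then delete the first character.
"kanchor" → "nchork".

nchork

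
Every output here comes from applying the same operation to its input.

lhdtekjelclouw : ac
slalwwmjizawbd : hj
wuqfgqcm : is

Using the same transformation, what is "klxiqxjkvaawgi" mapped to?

Each output is the input with this applied: shift every letter 6 places forward in the alphabet (wrapping around), then keep only the last 2 characters.
"klxiqxjkvaawgi" → "qrdowdpqbggcmo" → "mo".

mo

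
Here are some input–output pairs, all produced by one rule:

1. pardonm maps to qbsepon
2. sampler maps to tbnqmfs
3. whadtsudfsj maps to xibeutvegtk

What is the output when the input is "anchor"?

Rule — shift every letter 1 place forward in the alphabet (wrapping around).
Applying that to "anchor" gives "bodips".

bodips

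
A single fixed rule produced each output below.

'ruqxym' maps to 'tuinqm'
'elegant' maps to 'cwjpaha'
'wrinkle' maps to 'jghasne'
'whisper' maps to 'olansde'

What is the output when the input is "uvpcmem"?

Rule — move the first 3 characters to the end (rotate left by 3), then shift every letter 4 places backward in the alphabet (wrapping around).
On "uvpcmem": the first step gives "cmemuvp", and the second then gives "yiaiqrl".

yiaiqrl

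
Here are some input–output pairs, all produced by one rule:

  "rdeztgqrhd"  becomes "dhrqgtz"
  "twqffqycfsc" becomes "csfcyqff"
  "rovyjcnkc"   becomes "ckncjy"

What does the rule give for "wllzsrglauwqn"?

nqwualgrsz

The transformation: reverse the string, then delete the last 3 characters.
On "wllzsrglauwqn": the first step gives "nqwualgrszllw", and the second then gives "nqwualgrsz".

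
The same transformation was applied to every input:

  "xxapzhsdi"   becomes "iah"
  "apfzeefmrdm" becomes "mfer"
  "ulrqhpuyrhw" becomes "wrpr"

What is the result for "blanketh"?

Rule — move the last character to the front, then keep one character in every 3, starting at position 1 (positions 1st, 4th, 7th, ...).
Starting from "blanketh": after the first operation, "hblanket"; after the second, "hae".

hae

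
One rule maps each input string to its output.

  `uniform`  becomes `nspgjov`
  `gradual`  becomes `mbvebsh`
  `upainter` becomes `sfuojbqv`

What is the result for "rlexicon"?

opdjyfms

The transformation: reverse the string, then shift every letter 1 place forward in the alphabet (wrapping around).
Applying that to "rlexicon" gives "opdjyfms".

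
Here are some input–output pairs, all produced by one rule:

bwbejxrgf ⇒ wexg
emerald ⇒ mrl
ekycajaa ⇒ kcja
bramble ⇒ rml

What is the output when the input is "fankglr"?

In each case the input is transformed by: keep every other character starting from the second (positions 2nd, 4th, 6th, ...).
For "fankglr" the result is "akl".

akl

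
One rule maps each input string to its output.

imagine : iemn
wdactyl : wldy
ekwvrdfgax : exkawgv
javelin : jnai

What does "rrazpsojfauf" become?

rfruaazfp

Each output is the input with this applied: take characters alternately from the front and the back (1st, last, 2nd, 2nd-last, ...), then delete the last 3 characters.
For "rrazpsojfauf", step one produces "rfruaazfpjso"; step two turns that into "rfruaazfp".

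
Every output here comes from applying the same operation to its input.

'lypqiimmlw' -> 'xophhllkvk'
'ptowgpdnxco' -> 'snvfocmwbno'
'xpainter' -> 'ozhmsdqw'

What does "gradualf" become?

The rule is to shift every letter 1 place backward in the alphabet (wrapping around), then move the first character to the end.
On "gradualf": the first step gives "fqzctzke", and the second then gives "qzctzkef".

qzctzkef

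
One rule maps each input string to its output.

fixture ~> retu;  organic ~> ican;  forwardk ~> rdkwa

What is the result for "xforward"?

Rule — delete the first 3 characters, then move the first 2 characters to the end (rotate left by 2).
Applying both steps to "xforward": "rward", then "ardrw".

ardrw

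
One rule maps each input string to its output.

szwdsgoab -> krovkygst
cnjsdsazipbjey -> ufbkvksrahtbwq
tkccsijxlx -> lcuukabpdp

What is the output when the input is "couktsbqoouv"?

ugmclktiggmn

The transformation: shift every letter 8 places backward in the alphabet (wrapping around).
Doing the same to "couktsbqoouv": "ugmclktiggmn".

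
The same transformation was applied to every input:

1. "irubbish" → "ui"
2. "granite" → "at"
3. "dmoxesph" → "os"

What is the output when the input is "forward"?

The pattern: keep one character in every 3, starting at position 3 (positions 3rd, 6th, 9th, ...).
On "forward" that produces "rr".

rr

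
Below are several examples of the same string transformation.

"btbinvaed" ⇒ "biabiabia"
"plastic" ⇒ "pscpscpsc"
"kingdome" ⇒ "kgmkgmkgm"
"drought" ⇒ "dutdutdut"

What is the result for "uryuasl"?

uuluuluul

The rule is to keep one character in every 3, starting at position 1 (positions 1st, 4th, 7th, ...), then write the whole string 3 times in a row.
"uryuasl" → "uuluuluul".
(Check on "kingdome": → "kgm" → "kgmkgmkgm" ✓)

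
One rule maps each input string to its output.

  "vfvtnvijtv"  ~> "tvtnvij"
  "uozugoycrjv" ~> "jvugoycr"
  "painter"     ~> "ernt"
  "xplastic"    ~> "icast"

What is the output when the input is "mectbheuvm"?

Rule — delete the first 3 characters, then move the last 2 characters to the front (rotate right by 2).
For "mectbheuvm", step one produces "tbheuvm"; step two turns that into "vmtbheu".

vmtbheu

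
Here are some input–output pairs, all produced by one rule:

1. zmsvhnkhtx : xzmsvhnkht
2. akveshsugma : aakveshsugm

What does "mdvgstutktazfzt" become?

In each case the input is transformed by: move the last character to the front.
So "mdvgstutktazfzt" becomes "tmdvgstutktazfz".

tmdvgstutktazfz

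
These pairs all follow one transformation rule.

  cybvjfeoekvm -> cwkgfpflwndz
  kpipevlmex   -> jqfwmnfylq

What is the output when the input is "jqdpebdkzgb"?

eqfcelahckr

The pattern: move the first 2 characters to the end (rotate left by 2), then shift every letter 1 place forward in the alphabet (wrapping around).
Applying both steps to "jqdpebdkzgb": "dpebdkzgbjq", then "eqfcelahckr".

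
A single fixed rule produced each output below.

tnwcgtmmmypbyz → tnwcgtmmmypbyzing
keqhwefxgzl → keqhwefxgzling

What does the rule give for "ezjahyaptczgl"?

The rule is to append "ing".
Doing the same to "ezjahyaptczgl": "ezjahyaptczgling".

ezjahyaptczgling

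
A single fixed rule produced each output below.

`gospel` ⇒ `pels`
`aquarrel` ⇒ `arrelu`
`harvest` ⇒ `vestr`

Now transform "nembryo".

bryom

What's happening: delete the first 2 characters, then move the first character to the end.
Applying both steps to "nembryo": "mbryo", then "bryom".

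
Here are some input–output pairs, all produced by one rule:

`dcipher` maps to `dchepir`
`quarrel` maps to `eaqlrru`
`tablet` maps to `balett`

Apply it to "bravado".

What's happening: sort the characters into alphabetical order, then swap each adjacent pair of characters (1↔2, 3↔4, ...).
Working it through for "bravado": intermediate "aabdorv", final "aadbrov".

aadbrov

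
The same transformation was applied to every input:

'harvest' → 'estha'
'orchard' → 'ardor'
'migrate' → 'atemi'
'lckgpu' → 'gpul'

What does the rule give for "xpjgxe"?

In each case the input is transformed by: move the last 3 characters to the front (rotate right by 3), then delete the last 2 characters.
For "xpjgxe" the result is "gxex".

gxex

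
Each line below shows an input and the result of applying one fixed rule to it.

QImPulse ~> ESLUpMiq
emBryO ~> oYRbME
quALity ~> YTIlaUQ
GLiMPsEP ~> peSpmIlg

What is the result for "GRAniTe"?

EtINarg

Each output is the input with this applied: reverse the string, then flip the case of every letter.
"GRAniTe" → "eTinARG" → "EtINarg".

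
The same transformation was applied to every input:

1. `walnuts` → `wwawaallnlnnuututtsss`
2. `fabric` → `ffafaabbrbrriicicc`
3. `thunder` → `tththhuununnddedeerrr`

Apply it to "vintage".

vviviinntnttaagaggeee

Rule — repeat every character 3 times, then swap each adjacent pair of characters (1↔2, 3↔4, ...).
Working it through for "vintage": intermediate "vvviiinnntttaaagggeee", final "vviviinntnttaagaggeee".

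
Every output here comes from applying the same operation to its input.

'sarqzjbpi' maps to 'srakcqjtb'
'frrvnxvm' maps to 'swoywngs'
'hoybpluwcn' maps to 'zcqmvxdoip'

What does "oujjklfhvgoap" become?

Each output is the input with this applied: move the first 2 characters to the end (rotate left by 2), then shift every letter 1 place forward in the alphabet (wrapping around).
Doing the same to "oujjklfhvgoap": "kklmgiwhpbqpv".

kklmgiwhpbqpv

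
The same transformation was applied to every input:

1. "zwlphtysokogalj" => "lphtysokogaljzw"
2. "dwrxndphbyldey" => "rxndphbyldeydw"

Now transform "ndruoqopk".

The transformation: move the first 2 characters to the end (rotate left by 2).
For "ndruoqopk" the result is "ruoqopknd".

ruoqopknd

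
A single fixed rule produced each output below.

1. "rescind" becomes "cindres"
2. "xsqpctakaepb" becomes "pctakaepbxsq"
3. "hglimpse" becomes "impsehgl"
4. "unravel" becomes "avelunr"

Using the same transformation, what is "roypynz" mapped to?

Each output is the input with this applied: move the first 3 characters to the end (rotate left by 3).
Applying that to "roypynz" gives "pynzroy".

pynzroy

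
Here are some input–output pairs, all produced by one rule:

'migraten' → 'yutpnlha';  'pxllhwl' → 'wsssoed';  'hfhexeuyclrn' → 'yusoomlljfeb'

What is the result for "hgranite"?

yuponlha

Rule — shift every letter 7 places forward in the alphabet (wrapping around), then sort the characters into reverse alphabetical order.
For "hgranite", step one produces "onyhupal"; step two turns that into "yuponlha".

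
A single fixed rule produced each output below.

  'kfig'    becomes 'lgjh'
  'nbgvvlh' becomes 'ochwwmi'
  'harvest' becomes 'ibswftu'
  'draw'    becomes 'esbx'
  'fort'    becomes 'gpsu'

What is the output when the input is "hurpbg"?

ivsqch

The transformation: shift every letter 1 place forward in the alphabet (wrapping around).
So "hurpbg" becomes "ivsqch".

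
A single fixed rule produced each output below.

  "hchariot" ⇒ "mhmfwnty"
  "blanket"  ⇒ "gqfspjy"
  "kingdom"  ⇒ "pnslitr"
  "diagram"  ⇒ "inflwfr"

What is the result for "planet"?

Each output is the input with this applied: shift every letter 5 places forward in the alphabet (wrapping around).
Applying that to "planet" gives "uqfsjy".

uqfsjy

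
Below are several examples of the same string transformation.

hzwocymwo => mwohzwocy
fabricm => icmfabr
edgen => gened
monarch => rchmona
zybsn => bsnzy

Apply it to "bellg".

The pattern: move the last 3 characters to the front (rotate right by 3).
"bellg" → "llgbe".

llgbe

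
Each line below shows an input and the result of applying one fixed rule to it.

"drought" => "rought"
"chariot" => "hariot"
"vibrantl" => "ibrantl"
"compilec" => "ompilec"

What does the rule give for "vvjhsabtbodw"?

vjhsabtbodw

In each case the input is transformed by: delete the first character.
Applying that to "vvjhsabtbodw" gives "vjhsabtbodw".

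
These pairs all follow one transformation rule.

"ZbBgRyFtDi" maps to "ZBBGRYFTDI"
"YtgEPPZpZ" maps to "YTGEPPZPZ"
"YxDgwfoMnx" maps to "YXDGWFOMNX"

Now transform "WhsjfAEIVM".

WHSJFAEIVM

Looking at the pairs, the operation is to convert every letter to uppercase.
Doing the same to "WhsjfAEIVM": "WHSJFAEIVM".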